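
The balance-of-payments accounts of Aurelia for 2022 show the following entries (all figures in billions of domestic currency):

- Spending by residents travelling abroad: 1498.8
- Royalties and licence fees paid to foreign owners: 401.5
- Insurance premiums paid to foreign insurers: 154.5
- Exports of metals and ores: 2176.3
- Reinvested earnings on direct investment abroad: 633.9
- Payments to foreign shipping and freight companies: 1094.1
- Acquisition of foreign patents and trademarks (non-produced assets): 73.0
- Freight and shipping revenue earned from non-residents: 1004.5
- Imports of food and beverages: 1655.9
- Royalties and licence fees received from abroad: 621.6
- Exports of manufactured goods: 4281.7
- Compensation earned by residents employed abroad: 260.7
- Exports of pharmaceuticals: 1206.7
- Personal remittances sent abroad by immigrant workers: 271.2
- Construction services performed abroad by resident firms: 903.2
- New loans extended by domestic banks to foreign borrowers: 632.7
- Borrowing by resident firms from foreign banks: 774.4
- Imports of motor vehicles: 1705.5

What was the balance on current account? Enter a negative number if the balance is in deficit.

Goods: -1705.5 + 1206.7 + 2176.3 - 1655.9 + 4281.7 = 4303.3
Services: -1094.1 - 401.5 - 154.5 + 621.6 + 903.2 - 1498.8 + 1004.5 = -619.6
Primary income: 633.9 + 260.7 = 894.6
Secondary income: -271.2
Current account = 4303.3 + (-619.6) + 894.6 + (-271.2) = 4307.1
(Excluded from the current account — capital account: acquisition of foreign patents and trademarks (non-produced assets) 73.0; financial account: new loans extended by domestic banks to foreign borrowers 632.7, borrowing by resident firms from foreign banks 774.4.)

4307.1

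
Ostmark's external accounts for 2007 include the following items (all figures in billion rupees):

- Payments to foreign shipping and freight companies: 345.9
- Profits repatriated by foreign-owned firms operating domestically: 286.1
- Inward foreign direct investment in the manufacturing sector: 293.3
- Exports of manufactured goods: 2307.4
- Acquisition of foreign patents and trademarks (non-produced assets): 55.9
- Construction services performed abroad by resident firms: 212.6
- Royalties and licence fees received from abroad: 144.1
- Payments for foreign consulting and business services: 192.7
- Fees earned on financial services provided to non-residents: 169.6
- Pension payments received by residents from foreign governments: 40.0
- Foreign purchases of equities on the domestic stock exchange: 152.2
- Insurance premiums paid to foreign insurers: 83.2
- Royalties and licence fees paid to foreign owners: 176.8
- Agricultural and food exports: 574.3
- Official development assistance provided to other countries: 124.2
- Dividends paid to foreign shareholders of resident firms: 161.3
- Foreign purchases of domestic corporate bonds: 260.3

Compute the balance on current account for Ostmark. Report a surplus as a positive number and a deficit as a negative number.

2077.8

Goods: 2307.4 + 574.3 = 2881.7
Services: 212.6 + 144.1 - 176.8 - 192.7 + 169.6 - 345.9 - 83.2 = -272.3
Primary income: -161.3 - 286.1 = -447.4
Secondary income: -124.2 + 40.0 = -84.2
Current account = 2881.7 + (-272.3) + (-447.4) + (-84.2) = 2077.8
(Excluded from the current account — financial account: inward foreign direct investment in the manufacturing sector 293.3, foreign purchases of equities on the domestic stock exchange 152.2, foreign purchases of domestic corporate bonds 260.3; capital account: acquisition of foreign patents and trademarks (non-produced assets) 55.9.)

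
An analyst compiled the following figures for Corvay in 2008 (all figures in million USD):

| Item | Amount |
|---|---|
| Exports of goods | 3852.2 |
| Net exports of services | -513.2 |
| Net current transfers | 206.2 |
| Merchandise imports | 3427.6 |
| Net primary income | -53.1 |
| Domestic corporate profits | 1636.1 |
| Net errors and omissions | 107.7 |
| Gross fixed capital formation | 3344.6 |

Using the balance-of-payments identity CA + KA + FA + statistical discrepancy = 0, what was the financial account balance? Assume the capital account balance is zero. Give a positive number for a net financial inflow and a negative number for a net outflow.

Goods balance = 3852.2 - 3427.6 = 424.6
Services balance = -513.2
Trade balance (goods + services) = 424.6 + (-513.2) = -88.6
Net primary income = -53.1
Net secondary income = 206.2
Current account = -88.6 + (-53.1) + 206.2 = 64.5
Financial account = -(64.5 + 107.7) = -172.2

-172.2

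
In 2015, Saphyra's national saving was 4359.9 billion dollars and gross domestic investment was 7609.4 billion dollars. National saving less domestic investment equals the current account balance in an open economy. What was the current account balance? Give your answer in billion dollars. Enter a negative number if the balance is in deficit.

S - I = CA (net lending to the rest of the world).
CA = S - I = 4359.9 - 7609.4 = -3249.5

-3249.5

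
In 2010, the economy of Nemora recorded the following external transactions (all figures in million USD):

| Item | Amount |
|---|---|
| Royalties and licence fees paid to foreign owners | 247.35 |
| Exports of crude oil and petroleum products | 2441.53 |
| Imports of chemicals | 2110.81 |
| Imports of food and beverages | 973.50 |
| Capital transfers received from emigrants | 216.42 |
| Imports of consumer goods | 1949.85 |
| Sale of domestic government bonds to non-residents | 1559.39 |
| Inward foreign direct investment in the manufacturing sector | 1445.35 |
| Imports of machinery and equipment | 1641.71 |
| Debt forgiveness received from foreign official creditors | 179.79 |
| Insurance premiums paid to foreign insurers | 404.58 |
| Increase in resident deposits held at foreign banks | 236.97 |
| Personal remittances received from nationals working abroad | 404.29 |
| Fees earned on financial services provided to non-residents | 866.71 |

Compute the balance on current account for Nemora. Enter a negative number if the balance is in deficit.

-3615.27

Goods: 2441.53 - 2110.81 - 1949.85 - 1641.71 - 973.50 = -4234.34
Services: -247.35 - 404.58 + 866.71 = 214.78
Secondary income: 404.29
Current account = (-4234.34) + 214.78 + 404.29 = -3615.27
(Excluded from the current account — capital account: capital transfers received from emigrants 216.42, debt forgiveness received from foreign official creditors 179.79; financial account: sale of domestic government bonds to non-residents 1559.39, inward foreign direct investment in the manufacturing sector 1445.35, increase in resident deposits held at foreign banks 236.97.)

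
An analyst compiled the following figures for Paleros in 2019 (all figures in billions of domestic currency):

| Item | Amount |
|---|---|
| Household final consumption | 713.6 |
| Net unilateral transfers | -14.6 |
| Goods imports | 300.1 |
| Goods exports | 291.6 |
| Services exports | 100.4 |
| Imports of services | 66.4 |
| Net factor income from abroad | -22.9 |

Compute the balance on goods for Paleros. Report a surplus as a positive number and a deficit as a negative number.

Goods balance = 291.6 - 300.1 = -8.5

-8.5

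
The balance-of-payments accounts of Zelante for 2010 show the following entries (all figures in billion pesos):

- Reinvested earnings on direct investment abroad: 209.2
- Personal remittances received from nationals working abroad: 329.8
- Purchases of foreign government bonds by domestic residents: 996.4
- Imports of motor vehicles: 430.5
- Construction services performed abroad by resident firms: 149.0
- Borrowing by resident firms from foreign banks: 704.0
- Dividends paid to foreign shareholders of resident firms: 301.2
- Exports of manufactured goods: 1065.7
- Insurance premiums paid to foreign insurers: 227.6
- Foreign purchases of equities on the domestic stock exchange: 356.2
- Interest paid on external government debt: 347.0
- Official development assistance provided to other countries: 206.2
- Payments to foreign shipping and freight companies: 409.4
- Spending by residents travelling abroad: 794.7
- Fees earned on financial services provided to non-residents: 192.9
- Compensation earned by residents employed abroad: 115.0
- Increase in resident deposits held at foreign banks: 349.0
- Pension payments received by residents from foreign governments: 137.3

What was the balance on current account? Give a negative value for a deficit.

Goods: -430.5 + 1065.7 = 635.2
Services: -227.6 - 794.7 - 409.4 + 192.9 + 149.0 = -1089.8
Primary income: -301.2 + 209.2 - 347.0 + 115.0 = -324.0
Secondary income: 137.3 - 206.2 + 329.8 = 260.9
Current account = 635.2 + (-1089.8) + (-324.0) + 260.9 = -517.7
(Excluded from the current account — financial account: purchases of foreign government bonds by domestic residents 996.4, borrowing by resident firms from foreign banks 704.0, foreign purchases of equities on the domestic stock exchange 356.2, increase in resident deposits held at foreign banks 349.0.)

-517.7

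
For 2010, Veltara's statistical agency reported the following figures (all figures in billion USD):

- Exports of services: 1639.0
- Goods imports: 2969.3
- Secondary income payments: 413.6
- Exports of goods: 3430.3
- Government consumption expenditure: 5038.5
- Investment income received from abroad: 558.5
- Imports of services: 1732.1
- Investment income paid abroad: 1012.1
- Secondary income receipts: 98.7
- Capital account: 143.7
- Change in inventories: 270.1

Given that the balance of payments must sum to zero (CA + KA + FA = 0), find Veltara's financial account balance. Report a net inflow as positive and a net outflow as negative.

Goods balance = 3430.3 - 2969.3 = 461.0
Services balance = 1639.0 - 1732.1 = -93.1
Trade balance (goods + services) = 461.0 + (-93.1) = 367.9
Net primary income = 558.5 - 1012.1 = -453.6
Net secondary income = 98.7 - 413.6 = -314.9
Current account = 367.9 + (-453.6) + (-314.9) = -400.6
Financial account = -(-400.6 + 143.7) = 256.9

256.9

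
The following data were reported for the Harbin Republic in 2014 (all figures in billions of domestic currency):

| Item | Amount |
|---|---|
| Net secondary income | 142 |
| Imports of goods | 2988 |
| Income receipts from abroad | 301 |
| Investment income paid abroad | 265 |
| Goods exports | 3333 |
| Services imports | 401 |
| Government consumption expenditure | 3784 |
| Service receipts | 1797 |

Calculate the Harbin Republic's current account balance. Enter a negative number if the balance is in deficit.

1919

Goods balance = 3333 - 2988 = 345
Services balance = 1797 - 401 = 1396
Trade balance (goods + services) = 345 + 1396 = 1741
Net primary income = 301 - 265 = 36
Net secondary income = 142
Current account = 1741 + 36 + 142 = 1919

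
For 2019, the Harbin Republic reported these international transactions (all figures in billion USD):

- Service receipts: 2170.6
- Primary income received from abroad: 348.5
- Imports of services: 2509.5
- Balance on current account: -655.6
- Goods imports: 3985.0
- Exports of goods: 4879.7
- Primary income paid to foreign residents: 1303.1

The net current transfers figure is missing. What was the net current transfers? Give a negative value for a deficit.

-256.8

Current account = goods balance + services balance + net primary income + net secondary income
Sum of the known components = -398.8
Net current transfers = CA - (known components) = -655.6 - (-398.8) = -256.8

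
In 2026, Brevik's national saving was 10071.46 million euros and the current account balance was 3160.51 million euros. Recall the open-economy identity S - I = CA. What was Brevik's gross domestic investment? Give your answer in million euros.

6910.95

I = S - CA = 10071.46 - 3160.51 = 6910.95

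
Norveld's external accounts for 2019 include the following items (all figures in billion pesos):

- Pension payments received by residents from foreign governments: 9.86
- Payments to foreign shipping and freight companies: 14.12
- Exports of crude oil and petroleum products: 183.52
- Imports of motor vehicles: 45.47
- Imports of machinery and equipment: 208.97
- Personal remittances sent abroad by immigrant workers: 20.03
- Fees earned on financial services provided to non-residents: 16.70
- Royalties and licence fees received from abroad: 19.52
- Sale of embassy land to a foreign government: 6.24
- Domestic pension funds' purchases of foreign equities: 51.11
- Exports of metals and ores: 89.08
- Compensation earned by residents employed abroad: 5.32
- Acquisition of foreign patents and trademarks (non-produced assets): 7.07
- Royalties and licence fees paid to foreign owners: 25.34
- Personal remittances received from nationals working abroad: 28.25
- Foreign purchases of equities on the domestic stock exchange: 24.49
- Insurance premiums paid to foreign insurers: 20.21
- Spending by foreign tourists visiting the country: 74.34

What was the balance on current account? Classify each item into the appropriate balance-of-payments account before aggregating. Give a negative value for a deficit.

92.45

Goods: 183.52 - 208.97 + 89.08 - 45.47 = 18.16
Services: -14.12 + 16.70 + 74.34 - 25.34 - 20.21 + 19.52 = 50.89
Primary income: 5.32
Secondary income: 28.25 - 20.03 + 9.86 = 18.08
Current account = 18.16 + 50.89 + 5.32 + 18.08 = 92.45
(Excluded from the current account — capital account: sale of embassy land to a foreign government 6.24, acquisition of foreign patents and trademarks (non-produced assets) 7.07; financial account: domestic pension funds' purchases of foreign equities 51.11, foreign purchases of equities on the domestic stock exchange 24.49.)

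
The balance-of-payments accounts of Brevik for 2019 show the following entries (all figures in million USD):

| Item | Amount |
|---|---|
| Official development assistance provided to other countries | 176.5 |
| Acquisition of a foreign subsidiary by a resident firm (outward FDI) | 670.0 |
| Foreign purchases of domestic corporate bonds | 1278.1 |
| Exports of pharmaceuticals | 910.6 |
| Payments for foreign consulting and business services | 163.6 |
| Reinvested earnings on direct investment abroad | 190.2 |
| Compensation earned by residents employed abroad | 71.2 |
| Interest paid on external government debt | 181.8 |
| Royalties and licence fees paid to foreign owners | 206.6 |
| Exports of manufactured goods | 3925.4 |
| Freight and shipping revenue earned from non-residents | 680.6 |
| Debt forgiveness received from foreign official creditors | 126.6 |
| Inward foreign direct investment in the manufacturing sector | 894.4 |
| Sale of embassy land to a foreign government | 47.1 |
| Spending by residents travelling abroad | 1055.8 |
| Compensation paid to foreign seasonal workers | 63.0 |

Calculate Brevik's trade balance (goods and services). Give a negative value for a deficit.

4090.6

Goods: 3925.4 + 910.6 = 4836.0
Services: -1055.8 - 206.6 - 163.6 + 680.6 = -745.4
Trade balance = 4836.0 + (-745.4) = 4090.6
(Excluded from the trade balance — secondary income: official development assistance provided to other countries 176.5; financial account: acquisition of a foreign subsidiary by a resident firm (outward FDI) 670.0, foreign purchases of domestic corporate bonds 1278.1, inward foreign direct investment in the manufacturing sector 894.4; primary income: reinvested earnings on direct investment abroad 190.2, compensation earned by residents employed abroad 71.2, interest paid on external government debt 181.8, compensation paid to foreign seasonal workers 63.0; capital account: debt forgiveness received from foreign official creditors 126.6, sale of embassy land to a foreign government 47.1.)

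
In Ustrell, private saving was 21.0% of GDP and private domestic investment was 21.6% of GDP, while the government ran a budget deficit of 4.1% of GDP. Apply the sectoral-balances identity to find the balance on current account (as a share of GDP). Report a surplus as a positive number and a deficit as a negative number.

-4.7

By the sectoral-balances identity, CA = (S_private - I) + (T - G).
Private balance = 21.0 - 21.6 = -0.6
Government balance (T - G) = -4.1
CA = -0.6 + (-4.1) = -4.7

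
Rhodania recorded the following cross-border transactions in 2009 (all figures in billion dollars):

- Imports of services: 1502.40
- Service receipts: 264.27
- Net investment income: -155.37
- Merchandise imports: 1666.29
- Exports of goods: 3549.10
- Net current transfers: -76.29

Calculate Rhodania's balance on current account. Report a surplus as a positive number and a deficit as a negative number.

413.02

Goods balance = 3549.10 - 1666.29 = 1882.81
Services balance = 264.27 - 1502.40 = -1238.13
Trade balance (goods + services) = 1882.81 + (-1238.13) = 644.68
Net primary income = -155.37
Net secondary income = -76.29
Current account = 644.68 + (-155.37) + (-76.29) = 413.02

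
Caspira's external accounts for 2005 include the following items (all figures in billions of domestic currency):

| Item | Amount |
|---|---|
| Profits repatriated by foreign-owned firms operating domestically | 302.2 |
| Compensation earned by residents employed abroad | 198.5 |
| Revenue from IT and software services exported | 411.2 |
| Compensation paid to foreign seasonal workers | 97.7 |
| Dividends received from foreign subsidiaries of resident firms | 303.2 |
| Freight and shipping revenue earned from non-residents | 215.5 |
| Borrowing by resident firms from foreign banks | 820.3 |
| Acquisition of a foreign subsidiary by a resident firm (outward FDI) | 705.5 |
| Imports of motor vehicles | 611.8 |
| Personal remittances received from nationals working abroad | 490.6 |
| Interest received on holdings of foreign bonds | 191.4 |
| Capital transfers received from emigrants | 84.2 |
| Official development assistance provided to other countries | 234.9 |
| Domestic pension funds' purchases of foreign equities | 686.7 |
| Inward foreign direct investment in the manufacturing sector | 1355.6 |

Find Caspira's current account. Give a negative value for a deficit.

563.8

Goods: -611.8
Services: 411.2 + 215.5 = 626.7
Primary income: -97.7 + 198.5 + 191.4 + 303.2 - 302.2 = 293.2
Secondary income: -234.9 + 490.6 = 255.7
Current account = (-611.8) + 626.7 + 293.2 + 255.7 = 563.8
(Excluded from the current account — financial account: borrowing by resident firms from foreign banks 820.3, acquisition of a foreign subsidiary by a resident firm (outward FDI) 705.5, domestic pension funds' purchases of foreign equities 686.7, inward foreign direct investment in the manufacturing sector 1355.6; capital account: capital transfers received from emigrants 84.2.)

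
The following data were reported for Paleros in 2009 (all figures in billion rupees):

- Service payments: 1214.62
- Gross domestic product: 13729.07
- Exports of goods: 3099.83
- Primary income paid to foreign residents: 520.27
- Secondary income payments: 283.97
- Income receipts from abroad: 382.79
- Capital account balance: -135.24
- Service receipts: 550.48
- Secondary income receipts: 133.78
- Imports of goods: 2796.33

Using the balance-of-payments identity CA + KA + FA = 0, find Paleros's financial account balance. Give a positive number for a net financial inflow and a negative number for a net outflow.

783.55

Goods balance = 3099.83 - 2796.33 = 303.50
Services balance = 550.48 - 1214.62 = -664.14
Trade balance (goods + services) = 303.50 + (-664.14) = -360.64
Net primary income = 382.79 - 520.27 = -137.48
Net secondary income = 133.78 - 283.97 = -150.19
Current account = -360.64 + (-137.48) + (-150.19) = -648.31
Financial account = -(-648.31 + (-135.24)) = 783.55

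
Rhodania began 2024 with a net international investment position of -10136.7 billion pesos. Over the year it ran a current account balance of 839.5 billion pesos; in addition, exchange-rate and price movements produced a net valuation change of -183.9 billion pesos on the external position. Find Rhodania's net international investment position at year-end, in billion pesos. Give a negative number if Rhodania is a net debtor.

Change in NIIP = current account + net valuation change = 839.5 + (-183.9) = 655.6
End-of-year NIIP = -10136.7 + 655.6 = -9481.1

-9481.1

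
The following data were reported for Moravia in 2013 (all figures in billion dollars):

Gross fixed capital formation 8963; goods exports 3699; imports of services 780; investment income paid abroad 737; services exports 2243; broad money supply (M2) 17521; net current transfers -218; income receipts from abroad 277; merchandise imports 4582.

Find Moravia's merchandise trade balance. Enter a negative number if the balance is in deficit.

Goods balance = 3699 - 4582 = -883

-883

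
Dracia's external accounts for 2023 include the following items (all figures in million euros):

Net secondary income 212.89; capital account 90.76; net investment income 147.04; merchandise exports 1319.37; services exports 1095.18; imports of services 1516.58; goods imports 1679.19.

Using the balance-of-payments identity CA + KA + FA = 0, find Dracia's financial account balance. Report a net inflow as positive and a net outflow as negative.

Goods balance = 1319.37 - 1679.19 = -359.82
Services balance = 1095.18 - 1516.58 = -421.40
Trade balance (goods + services) = -359.82 + (-421.40) = -781.22
Net primary income = 147.04
Net secondary income = 212.89
Current account = -781.22 + 147.04 + 212.89 = -421.29
Financial account = -(-421.29 + 90.76) = 330.53

330.53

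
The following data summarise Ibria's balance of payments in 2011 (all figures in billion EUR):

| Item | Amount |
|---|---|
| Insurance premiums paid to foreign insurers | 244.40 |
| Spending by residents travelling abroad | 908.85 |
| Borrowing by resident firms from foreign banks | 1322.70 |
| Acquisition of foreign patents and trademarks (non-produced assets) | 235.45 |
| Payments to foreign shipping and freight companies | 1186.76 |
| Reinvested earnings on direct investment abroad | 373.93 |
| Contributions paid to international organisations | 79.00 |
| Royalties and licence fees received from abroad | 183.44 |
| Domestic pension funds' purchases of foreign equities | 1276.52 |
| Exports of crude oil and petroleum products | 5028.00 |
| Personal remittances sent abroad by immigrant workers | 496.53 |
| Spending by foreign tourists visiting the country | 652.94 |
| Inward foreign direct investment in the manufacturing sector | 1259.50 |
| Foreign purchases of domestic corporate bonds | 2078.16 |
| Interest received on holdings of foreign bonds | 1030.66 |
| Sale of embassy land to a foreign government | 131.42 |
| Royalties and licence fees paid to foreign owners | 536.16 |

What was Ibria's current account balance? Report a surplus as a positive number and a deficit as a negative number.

Goods: 5028.00
Services: -908.85 + 183.44 - 1186.76 - 536.16 - 244.40 + 652.94 = -2039.79
Primary income: 373.93 + 1030.66 = 1404.59
Secondary income: -496.53 - 79.00 = -575.53
Current account = 5028.00 + (-2039.79) + 1404.59 + (-575.53) = 3817.27
(Excluded from the current account — financial account: borrowing by resident firms from foreign banks 1322.70, domestic pension funds' purchases of foreign equities 1276.52, inward foreign direct investment in the manufacturing sector 1259.50, foreign purchases of domestic corporate bonds 2078.16; capital account: acquisition of foreign patents and trademarks (non-produced assets) 235.45, sale of embassy land to a foreign government 131.42.)

3817.27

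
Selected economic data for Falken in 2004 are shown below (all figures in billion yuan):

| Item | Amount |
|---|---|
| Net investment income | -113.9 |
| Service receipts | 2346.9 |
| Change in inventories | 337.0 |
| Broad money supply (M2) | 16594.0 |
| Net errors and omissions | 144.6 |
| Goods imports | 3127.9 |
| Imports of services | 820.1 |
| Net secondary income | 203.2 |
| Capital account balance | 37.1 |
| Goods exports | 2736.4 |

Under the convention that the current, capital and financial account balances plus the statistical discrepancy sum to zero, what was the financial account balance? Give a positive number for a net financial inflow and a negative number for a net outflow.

-1406.3

Goods balance = 2736.4 - 3127.9 = -391.5
Services balance = 2346.9 - 820.1 = 1526.8
Trade balance (goods + services) = -391.5 + 1526.8 = 1135.3
Net primary income = -113.9
Net secondary income = 203.2
Current account = 1135.3 + (-113.9) + 203.2 = 1224.6
Financial account = -(1224.6 + 37.1 + 144.6) = -1406.3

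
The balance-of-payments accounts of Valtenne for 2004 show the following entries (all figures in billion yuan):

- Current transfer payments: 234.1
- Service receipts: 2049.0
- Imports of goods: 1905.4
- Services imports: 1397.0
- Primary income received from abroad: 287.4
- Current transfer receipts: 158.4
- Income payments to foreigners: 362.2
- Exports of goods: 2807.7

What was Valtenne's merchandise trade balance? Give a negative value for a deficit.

Goods balance = 2807.7 - 1905.4 = 902.3

902.3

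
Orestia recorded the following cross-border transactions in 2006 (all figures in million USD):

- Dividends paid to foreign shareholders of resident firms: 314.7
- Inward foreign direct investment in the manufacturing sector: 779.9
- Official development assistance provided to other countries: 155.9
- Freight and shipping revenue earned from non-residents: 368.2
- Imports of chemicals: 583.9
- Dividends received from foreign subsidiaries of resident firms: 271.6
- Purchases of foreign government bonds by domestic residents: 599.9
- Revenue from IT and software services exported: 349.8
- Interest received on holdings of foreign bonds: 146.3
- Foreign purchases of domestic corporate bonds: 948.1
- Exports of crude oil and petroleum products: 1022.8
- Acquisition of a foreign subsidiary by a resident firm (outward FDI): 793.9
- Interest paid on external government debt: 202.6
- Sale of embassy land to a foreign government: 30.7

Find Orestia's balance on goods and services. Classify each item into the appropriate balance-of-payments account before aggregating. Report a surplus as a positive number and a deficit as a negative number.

Goods: 1022.8 - 583.9 = 438.9
Services: 349.8 + 368.2 = 718.0
Trade balance = 438.9 + 718.0 = 1156.9
(Excluded from the trade balance — primary income: dividends paid to foreign shareholders of resident firms 314.7, dividends received from foreign subsidiaries of resident firms 271.6, interest received on holdings of foreign bonds 146.3, interest paid on external government debt 202.6; financial account: inward foreign direct investment in the manufacturing sector 779.9, purchases of foreign government bonds by domestic residents 599.9, foreign purchases of domestic corporate bonds 948.1, acquisition of a foreign subsidiary by a resident firm (outward FDI) 793.9; secondary income: official development assistance provided to other countries 155.9; capital account: sale of embassy land to a foreign government 30.7.)

1156.9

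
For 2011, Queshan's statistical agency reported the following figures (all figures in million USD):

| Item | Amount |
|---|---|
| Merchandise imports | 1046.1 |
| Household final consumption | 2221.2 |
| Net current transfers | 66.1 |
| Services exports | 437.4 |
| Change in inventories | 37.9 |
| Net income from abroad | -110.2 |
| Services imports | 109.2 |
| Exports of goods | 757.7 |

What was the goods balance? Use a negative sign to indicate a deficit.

-288.4

Goods balance = 757.7 - 1046.1 = -288.4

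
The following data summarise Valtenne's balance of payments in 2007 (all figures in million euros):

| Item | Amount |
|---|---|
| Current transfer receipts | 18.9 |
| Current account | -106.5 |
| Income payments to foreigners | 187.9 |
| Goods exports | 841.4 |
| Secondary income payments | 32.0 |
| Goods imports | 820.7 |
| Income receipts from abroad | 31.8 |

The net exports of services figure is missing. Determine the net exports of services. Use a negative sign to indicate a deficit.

42.0

Current account = goods balance + services balance + net primary income + net secondary income
Sum of the known components = -148.5
Net exports of services = CA - (known components) = -106.5 - (-148.5) = 42.0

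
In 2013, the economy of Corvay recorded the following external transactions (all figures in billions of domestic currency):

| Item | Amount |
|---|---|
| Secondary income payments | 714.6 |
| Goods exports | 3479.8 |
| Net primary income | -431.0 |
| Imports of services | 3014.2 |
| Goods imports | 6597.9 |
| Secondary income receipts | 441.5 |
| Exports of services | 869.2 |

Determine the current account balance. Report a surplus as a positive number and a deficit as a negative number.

Goods balance = 3479.8 - 6597.9 = -3118.1
Services balance = 869.2 - 3014.2 = -2145.0
Trade balance (goods + services) = -3118.1 + (-2145.0) = -5263.1
Net primary income = -431.0
Net secondary income = 441.5 - 714.6 = -273.1
Current account = -5263.1 + (-431.0) + (-273.1) = -5967.2

-5967.2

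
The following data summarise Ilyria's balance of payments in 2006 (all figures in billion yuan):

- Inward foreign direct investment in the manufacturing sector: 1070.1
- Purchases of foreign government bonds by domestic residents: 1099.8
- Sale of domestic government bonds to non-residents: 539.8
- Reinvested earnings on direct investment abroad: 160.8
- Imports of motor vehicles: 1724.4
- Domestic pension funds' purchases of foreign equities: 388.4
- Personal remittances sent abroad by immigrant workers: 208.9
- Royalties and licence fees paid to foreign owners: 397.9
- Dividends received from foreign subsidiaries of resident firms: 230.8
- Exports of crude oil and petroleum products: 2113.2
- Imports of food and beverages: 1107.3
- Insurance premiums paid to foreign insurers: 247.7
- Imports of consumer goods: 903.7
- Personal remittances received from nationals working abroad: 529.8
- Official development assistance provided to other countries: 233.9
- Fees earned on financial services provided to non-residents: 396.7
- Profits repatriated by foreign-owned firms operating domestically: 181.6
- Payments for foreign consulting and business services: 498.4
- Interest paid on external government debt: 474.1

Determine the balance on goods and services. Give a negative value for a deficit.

-2369.5

Goods: -1107.3 - 1724.4 - 903.7 + 2113.2 = -1622.2
Services: -247.7 - 397.9 - 498.4 + 396.7 = -747.3
Trade balance = -1622.2 + (-747.3) = -2369.5
(Excluded from the trade balance — financial account: inward foreign direct investment in the manufacturing sector 1070.1, purchases of foreign government bonds by domestic residents 1099.8, sale of domestic government bonds to non-residents 539.8, domestic pension funds' purchases of foreign equities 388.4; primary income: reinvested earnings on direct investment abroad 160.8, dividends received from foreign subsidiaries of resident firms 230.8, profits repatriated by foreign-owned firms operating domestically 181.6, interest paid on external government debt 474.1; secondary income: personal remittances sent abroad by immigrant workers 208.9, personal remittances received from nationals working abroad 529.8, official development assistance provided to other countries 233.9.)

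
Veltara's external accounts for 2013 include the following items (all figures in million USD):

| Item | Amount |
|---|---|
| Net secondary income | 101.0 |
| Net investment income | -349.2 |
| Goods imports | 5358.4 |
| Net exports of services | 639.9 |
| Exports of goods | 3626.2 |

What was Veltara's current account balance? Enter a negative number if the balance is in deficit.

Goods balance = 3626.2 - 5358.4 = -1732.2
Services balance = 639.9
Trade balance (goods + services) = -1732.2 + 639.9 = -1092.3
Net primary income = -349.2
Net secondary income = 101.0
Current account = -1092.3 + (-349.2) + 101.0 = -1340.5

-1340.5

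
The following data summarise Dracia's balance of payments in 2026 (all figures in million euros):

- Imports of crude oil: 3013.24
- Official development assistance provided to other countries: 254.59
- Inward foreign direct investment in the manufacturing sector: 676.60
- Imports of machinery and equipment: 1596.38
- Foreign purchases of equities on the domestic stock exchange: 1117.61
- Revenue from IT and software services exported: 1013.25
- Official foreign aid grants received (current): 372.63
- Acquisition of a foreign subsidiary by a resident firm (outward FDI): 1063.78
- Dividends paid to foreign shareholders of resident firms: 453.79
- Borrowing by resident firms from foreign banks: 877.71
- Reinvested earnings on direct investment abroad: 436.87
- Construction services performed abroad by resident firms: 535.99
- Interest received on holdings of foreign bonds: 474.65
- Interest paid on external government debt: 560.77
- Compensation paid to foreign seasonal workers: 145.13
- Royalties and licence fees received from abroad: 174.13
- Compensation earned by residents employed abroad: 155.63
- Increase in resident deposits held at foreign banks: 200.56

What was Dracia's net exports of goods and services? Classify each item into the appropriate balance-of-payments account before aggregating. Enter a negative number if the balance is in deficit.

Goods: -1596.38 - 3013.24 = -4609.62
Services: 1013.25 + 535.99 + 174.13 = 1723.37
Trade balance = -4609.62 + 1723.37 = -2886.25
(Excluded from the trade balance — secondary income: official development assistance provided to other countries 254.59, official foreign aid grants received (current) 372.63; financial account: inward foreign direct investment in the manufacturing sector 676.60, foreign purchases of equities on the domestic stock exchange 1117.61, acquisition of a foreign subsidiary by a resident firm (outward FDI) 1063.78, borrowing by resident firms from foreign banks 877.71, increase in resident deposits held at foreign banks 200.56; primary income: dividends paid to foreign shareholders of resident firms 453.79, reinvested earnings on direct investment abroad 436.87, interest received on holdings of foreign bonds 474.65, interest paid on external government debt 560.77, compensation paid to foreign seasonal workers 145.13, compensation earned by residents employed abroad 155.63.)

-2886.25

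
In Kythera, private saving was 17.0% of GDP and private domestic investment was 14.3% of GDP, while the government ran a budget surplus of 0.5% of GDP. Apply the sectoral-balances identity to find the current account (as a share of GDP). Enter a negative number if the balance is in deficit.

3.2

By the sectoral-balances identity, CA = (S_private - I) + (T - G).
Private balance = 17.0 - 14.3 = 2.7
Government balance (T - G) = 0.5
CA = 2.7 + 0.5 = 3.2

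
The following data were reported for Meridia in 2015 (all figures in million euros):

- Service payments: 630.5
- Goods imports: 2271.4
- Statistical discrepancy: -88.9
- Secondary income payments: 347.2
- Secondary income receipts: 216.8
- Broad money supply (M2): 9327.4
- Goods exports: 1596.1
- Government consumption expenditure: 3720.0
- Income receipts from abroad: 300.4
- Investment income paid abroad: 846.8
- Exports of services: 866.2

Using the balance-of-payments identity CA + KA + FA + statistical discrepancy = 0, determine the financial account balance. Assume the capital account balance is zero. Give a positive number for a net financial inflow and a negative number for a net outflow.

1205.3

Goods balance = 1596.1 - 2271.4 = -675.3
Services balance = 866.2 - 630.5 = 235.7
Trade balance (goods + services) = -675.3 + 235.7 = -439.6
Net primary income = 300.4 - 846.8 = -546.4
Net secondary income = 216.8 - 347.2 = -130.4
Current account = -439.6 + (-546.4) + (-130.4) = -1116.4
Financial account = -(-1116.4 + (-88.9)) = 1205.3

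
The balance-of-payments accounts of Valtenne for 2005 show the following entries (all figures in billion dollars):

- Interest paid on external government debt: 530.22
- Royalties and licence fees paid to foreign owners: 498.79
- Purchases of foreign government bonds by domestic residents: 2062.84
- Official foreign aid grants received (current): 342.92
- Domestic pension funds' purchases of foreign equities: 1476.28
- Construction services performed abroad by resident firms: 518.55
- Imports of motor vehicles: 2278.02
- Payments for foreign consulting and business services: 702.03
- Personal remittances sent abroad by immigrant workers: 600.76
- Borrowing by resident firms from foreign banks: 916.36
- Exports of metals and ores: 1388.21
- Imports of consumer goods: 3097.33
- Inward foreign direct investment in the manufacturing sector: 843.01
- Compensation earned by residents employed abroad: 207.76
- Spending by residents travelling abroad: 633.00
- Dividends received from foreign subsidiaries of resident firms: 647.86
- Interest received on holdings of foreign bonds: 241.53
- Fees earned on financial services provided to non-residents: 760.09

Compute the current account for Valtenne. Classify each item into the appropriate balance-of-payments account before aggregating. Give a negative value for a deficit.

-4233.23

Goods: 1388.21 - 2278.02 - 3097.33 = -3987.14
Services: -498.79 - 633.00 + 518.55 - 702.03 + 760.09 = -555.18
Primary income: -530.22 + 647.86 + 241.53 + 207.76 = 566.93
Secondary income: -600.76 + 342.92 = -257.84
Current account = (-3987.14) + (-555.18) + 566.93 + (-257.84) = -4233.23
(Excluded from the current account — financial account: purchases of foreign government bonds by domestic residents 2062.84, domestic pension funds' purchases of foreign equities 1476.28, borrowing by resident firms from foreign banks 916.36, inward foreign direct investment in the manufacturing sector 843.01.)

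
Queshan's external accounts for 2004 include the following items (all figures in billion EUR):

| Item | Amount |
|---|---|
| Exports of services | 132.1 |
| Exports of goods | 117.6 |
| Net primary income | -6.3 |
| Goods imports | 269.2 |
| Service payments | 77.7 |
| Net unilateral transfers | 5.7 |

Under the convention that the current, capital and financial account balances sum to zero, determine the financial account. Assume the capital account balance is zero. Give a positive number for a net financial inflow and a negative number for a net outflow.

Goods balance = 117.6 - 269.2 = -151.6
Services balance = 132.1 - 77.7 = 54.4
Trade balance (goods + services) = -151.6 + 54.4 = -97.2
Net primary income = -6.3
Net secondary income = 5.7
Current account = -97.2 + (-6.3) + 5.7 = -97.8
Financial account = -(-97.8) = 97.8

97.8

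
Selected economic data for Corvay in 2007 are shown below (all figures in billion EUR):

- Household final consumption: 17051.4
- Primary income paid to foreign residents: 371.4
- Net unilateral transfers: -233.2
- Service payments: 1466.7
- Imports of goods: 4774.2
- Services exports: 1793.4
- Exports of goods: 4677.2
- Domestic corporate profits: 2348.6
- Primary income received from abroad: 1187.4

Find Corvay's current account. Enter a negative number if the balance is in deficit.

Goods balance = 4677.2 - 4774.2 = -97.0
Services balance = 1793.4 - 1466.7 = 326.7
Trade balance (goods + services) = -97.0 + 326.7 = 229.7
Net primary income = 1187.4 - 371.4 = 816.0
Net secondary income = -233.2
Current account = 229.7 + 816.0 + (-233.2) = 812.5

812.5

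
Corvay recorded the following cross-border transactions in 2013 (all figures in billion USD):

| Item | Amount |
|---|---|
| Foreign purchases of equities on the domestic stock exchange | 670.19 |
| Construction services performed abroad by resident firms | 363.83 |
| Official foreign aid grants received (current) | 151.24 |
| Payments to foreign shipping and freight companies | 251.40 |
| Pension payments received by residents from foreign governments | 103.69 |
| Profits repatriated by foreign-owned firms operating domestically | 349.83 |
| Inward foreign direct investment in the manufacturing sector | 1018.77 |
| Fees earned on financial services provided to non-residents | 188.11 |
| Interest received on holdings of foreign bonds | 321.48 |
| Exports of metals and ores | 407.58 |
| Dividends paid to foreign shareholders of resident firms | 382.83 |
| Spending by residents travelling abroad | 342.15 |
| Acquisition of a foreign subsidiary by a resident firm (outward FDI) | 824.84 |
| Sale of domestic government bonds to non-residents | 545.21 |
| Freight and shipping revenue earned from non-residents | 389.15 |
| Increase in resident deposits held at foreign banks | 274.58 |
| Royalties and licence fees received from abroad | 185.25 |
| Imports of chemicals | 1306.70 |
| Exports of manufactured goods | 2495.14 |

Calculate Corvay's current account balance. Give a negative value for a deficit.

Goods: 2495.14 - 1306.70 + 407.58 = 1596.02
Services: 188.11 + 389.15 - 342.15 + 363.83 - 251.40 + 185.25 = 532.79
Primary income: -349.83 + 321.48 - 382.83 = -411.18
Secondary income: 151.24 + 103.69 = 254.93
Current account = 1596.02 + 532.79 + (-411.18) + 254.93 = 1972.56
(Excluded from the current account — financial account: foreign purchases of equities on the domestic stock exchange 670.19, inward foreign direct investment in the manufacturing sector 1018.77, acquisition of a foreign subsidiary by a resident firm (outward FDI) 824.84, sale of domestic government bonds to non-residents 545.21, increase in resident deposits held at foreign banks 274.58.)

1972.56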